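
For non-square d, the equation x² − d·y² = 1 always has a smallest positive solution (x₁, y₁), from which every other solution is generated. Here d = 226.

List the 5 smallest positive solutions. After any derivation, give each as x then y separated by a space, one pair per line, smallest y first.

451 30
406801 27060
366934051 24408090
330974107201 22016070120
298538277761251 19858470840150

√226 = [15; 30, …], period ℓ=1 (odd) → k=1
i=0: a=15 ⇒ p=15, q=1
i=1: a=30 ⇒ p=451, q=30
(x₁, y₁) = (451, 30);  451² − 226·30² = 1 ✓
k=2:  x_2 = 451·451+226·30·30 = 406801,  y_2 = 451·30+30·451 = 27060
k=3:  x_3 = 451·406801+226·30·27060 = 366934051,  y_3 = 451·27060+30·406801 = 24408090
k=4:  x_4 = 451·366934051+226·30·24408090 = 330974107201,  y_4 = 451·24408090+30·366934051 = 22016070120
k=5:  x_5 = 451·330974107201+226·30·22016070120 = 298538277761251,  y_5 = 451·22016070120+30·330974107201 = 19858470840150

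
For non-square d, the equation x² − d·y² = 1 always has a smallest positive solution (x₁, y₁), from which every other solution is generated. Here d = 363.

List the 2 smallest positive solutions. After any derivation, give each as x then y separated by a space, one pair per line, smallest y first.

√363 = [19; 19,38, …], period ℓ=2 (even) → k=1
step 0: (19, 1)  from 19·(1,0) + (0,1)
step 1: (362, 19)  from 19·(19,1) + (1,0)
fundamental: x₁=362, y₁=19  (since 131044 − 363·361 = 1)
(362+19√363)^2 = 262087 + 13756√363

362 19
262087 13756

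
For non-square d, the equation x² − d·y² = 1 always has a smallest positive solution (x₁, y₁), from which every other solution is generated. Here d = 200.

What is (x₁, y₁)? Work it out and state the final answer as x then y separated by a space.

√200 = [14; 7,28, …], period ℓ=2 (even) → k=1
a_0=14:  p_0=14·1+0=14,  q_0=14·0+1=1
a_1=7:  p_1=7·14+1=99,  q_1=7·1+0=7
→ (99, 7).  Check: 99²=9801, 200·7²=9800, difference 1.

99 7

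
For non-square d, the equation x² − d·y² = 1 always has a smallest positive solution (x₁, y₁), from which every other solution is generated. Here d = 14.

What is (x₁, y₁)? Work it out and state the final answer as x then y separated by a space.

√14 → a₀=3, period (1,2,1,6); ℓ=4 even so k=3
a_0=3:  p_0=3·1+0=3,  q_0=3·0+1=1
…
a_2=2:  p_2=2·4+3=11,  q_2=2·1+1=3
a_3=1:  p_3=1·11+4=15,  q_3=1·3+1=4
→ (15, 4).  Check: 15²=225, 14·4²=224, difference 1.

15 4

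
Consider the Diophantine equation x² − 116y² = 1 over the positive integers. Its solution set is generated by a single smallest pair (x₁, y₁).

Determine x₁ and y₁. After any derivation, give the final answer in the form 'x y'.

9801 910

√116 → a₀=10, period (1,3,2,1,4,1,2,3,1,20); ℓ=10 even so k=9
k=0  a_k=10  p_k/q_k = 10/1
…
k=2  a_k=3  p_k/q_k = 43/4
k=3  a_k=2  p_k/q_k = 97/9
…
k=6  a_k=1  p_k/q_k = 797/74
k=7  a_k=2  p_k/q_k = 2251/209
k=8  a_k=3  p_k/q_k = 7550/701
k=9  a_k=1  p_k/q_k = 9801/910
→ (9801, 910).  Check: 9801²=96059601, 116·910²=96059600, difference 1.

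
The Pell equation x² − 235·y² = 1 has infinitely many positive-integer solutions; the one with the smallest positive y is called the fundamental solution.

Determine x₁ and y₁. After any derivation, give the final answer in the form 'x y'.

[15; 3,30] for √235; ℓ=2 ⇒ convergent index 1
step 0: (15, 1)  from 15·(1,0) + (0,1)
step 1: (46, 3)  from 3·(15,1) + (1,0)
→ (46, 3).  Check: 46²=2116, 235·3²=2115, difference 1.

46 3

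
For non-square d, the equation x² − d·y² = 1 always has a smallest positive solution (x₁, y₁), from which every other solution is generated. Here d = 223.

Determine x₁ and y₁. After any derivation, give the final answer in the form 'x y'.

[14; 1,13,1,28] for √223; ℓ=4 ⇒ convergent index 3
i=0: a=14 ⇒ p=14, q=1
i=1: a=1 ⇒ p=15, q=1
i=2: a=13 ⇒ p=209, q=14
i=3: a=1 ⇒ p=224, q=15
→ (224, 15).  Check: 224²=50176, 223·15²=50175, difference 1.

224 15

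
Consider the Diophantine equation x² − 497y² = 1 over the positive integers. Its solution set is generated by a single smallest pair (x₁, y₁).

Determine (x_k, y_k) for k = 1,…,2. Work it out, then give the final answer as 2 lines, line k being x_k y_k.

d=497: √d = [22; 3,2,2,5,6,5,2,2,3,44] (ℓ=10, even), read p_9/q_9
a_0=22:  p_0=22·1+0=22,  q_0=22·0+1=1
…
a_2=2:  p_2=2·67+22=156,  q_2=2·3+1=7
…
a_6=5:  p_6=5·12685+2051=65476,  q_6=5·569+92=2937
…
a_8=2:  p_8=2·143637+65476=352750,  q_8=2·6443+2937=15823
a_9=3:  p_9=3·352750+143637=1201887,  q_9=3·15823+6443=53912
fundamental: x₁=1201887, y₁=53912  (since 1444532360769 − 497·2906503744 = 1)
n=2: (1201887,53912)∘(1201887,53912) = (1201887·1201887+497·53912·53912, 1201887·53912+53912·1201887) = (2889064721537,129592263888)

1201887 53912
2889064721537 129592263888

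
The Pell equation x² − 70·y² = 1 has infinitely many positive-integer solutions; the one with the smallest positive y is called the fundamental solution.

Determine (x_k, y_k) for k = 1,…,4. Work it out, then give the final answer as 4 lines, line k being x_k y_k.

251 30
126001 15060
63252251 7560090
31752504001 3795150120

d=70: √d = [8; 2,1,2,1,2,16] (ℓ=6, even), read p_5/q_5
step 0: (8, 1)  from 8·(1,0) + (0,1)
…
step 2: (25, 3)  from 1·(17,2) + (8,1)
step 3: (67, 8)  from 2·(25,3) + (17,2)
step 4: (92, 11)  from 1·(67,8) + (25,3)
step 5: (251, 30)  from 2·(92,11) + (67,8)
(x₁, y₁) = (251, 30);  251² − 70·30² = 1 ✓
n=2: (251,30)∘(251,30) = (251·251+70·30·30, 251·30+30·251) = (126001,15060)
n=3: (126001,15060)∘(251,30) = (251·126001+70·30·15060, 251·15060+30·126001) = (63252251,7560090)
n=4: (63252251,7560090)∘(251,30) = (251·63252251+70·30·7560090, 251·7560090+30·63252251) = (31752504001,3795150120)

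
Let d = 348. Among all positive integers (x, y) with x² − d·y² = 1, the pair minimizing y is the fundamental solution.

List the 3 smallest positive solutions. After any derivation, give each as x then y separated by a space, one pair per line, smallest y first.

1567 84
4910977 263256
15391000351 825044220

d=348: √d = [18; 1,1,1,8,1,1,1,36] (ℓ=8, even), read p_7/q_7
step 0: (18, 1)  from 18·(1,0) + (0,1)
step 1: (19, 1)  from 1·(18,1) + (1,0)
step 2: (37, 2)  from 1·(19,1) + (18,1)
step 3: (56, 3)  from 1·(37,2) + (19,1)
step 4: (485, 26)  from 8·(56,3) + (37,2)
step 5: (541, 29)  from 1·(485,26) + (56,3)
step 6: (1026, 55)  from 1·(541,29) + (485,26)
step 7: (1567, 84)  from 1·(1026,55) + (541,29)
(x₁, y₁) = (1567, 84);  1567² − 348·84² = 1 ✓
k=2:  x_2 = 1567·1567+348·84·84 = 4910977,  y_2 = 1567·84+84·1567 = 263256
k=3:  x_3 = 1567·4910977+348·84·263256 = 15391000351,  y_3 = 1567·263256+84·4910977 = 825044220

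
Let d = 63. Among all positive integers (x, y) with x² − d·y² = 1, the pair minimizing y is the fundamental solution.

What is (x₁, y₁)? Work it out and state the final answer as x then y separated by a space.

8 1

√63 = [7; 1,14, …], period ℓ=2 (even) → k=1
step 0: (7, 1)  from 7·(1,0) + (0,1)
step 1: (8, 1)  from 1·(7,1) + (1,0)
→ (8, 1).  Check: 8²=64, 63·1²=63, difference 1.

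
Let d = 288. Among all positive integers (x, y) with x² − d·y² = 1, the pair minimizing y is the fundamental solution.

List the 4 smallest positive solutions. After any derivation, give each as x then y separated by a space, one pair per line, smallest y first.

[16; 1,32] for √288; ℓ=2 ⇒ convergent index 1
a_0=16:  p_0=16·1+0=16,  q_0=16·0+1=1
a_1=1:  p_1=1·16+1=17,  q_1=1·1+0=1
(x₁, y₁) = (17, 1);  17² − 288·1² = 1 ✓
k=2:  x_2 = 17·17+288·1·1 = 577,  y_2 = 17·1+1·17 = 34
k=3:  x_3 = 17·577+288·1·34 = 19601,  y_3 = 17·34+1·577 = 1155
k=4:  x_4 = 17·19601+288·1·1155 = 665857,  y_4 = 17·1155+1·19601 = 39236

17 1
577 34
19601 1155
665857 39236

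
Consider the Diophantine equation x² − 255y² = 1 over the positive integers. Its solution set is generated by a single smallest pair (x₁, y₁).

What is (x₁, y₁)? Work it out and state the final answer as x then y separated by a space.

d=255: √d = [15; 1,30] (ℓ=2, even), read p_1/q_1
a_0=15:  p_0=15·1+0=15,  q_0=15·0+1=1
a_1=1:  p_1=1·15+1=16,  q_1=1·1+0=1
(x₁, y₁) = (16, 1);  16² − 255·1² = 1 ✓

16 1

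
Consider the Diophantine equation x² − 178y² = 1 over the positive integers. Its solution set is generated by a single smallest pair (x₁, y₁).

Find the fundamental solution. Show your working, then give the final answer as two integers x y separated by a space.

1601 120

√178 → a₀=13, period (2,1,12,1,2,26); ℓ=6 even so k=5
k=0  a_k=13  p_k/q_k = 13/1
…
k=3  a_k=12  p_k/q_k = 507/38
k=4  a_k=1  p_k/q_k = 547/41
k=5  a_k=2  p_k/q_k = 1601/120
(x₁, y₁) = (1601, 120);  1601² − 178·120² = 1 ✓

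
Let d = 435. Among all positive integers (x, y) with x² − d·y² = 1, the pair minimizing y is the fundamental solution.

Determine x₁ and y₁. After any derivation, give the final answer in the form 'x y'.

146 7

[20; 1,5,1,40] for √435; ℓ=4 ⇒ convergent index 3
step 0: (20, 1)  from 20·(1,0) + (0,1)
…
step 2: (125, 6)  from 5·(21,1) + (20,1)
step 3: (146, 7)  from 1·(125,6) + (21,1)
(x₁, y₁) = (146, 7);  146² − 435·7² = 1 ✓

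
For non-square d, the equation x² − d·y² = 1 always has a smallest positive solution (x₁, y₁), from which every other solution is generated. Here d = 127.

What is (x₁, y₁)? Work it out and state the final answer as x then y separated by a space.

4730624 419775

√127 → a₀=11, period (3,1,2,2,7,11,7,2,2,1,3,22); ℓ=12 even so k=11
a_0=11:  p_0=11·1+0=11,  q_0=11·0+1=1
a_1=3:  p_1=3·11+1=34,  q_1=3·1+0=3
…
a_6=11:  p_6=11·2175+293=24218,  q_6=11·193+26=2149
a_7=7:  p_7=7·24218+2175=171701,  q_7=7·2149+193=15236
a_8=2:  p_8=2·171701+24218=367620,  q_8=2·15236+2149=32621
…
a_10=1:  p_10=1·906941+367620=1274561,  q_10=1·80478+32621=113099
a_11=3:  p_11=3·1274561+906941=4730624,  q_11=3·113099+80478=419775
(x₁, y₁) = (4730624, 419775);  4730624² − 127·419775² = 1 ✓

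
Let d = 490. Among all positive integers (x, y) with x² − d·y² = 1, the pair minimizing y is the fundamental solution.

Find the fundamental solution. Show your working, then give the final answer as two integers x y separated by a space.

√490 = [22; 7,2,1,4,4,4,1,2,7,44, …], period ℓ=10 (even) → k=9
i=0: a=22 ⇒ p=22, q=1
i=1: a=7 ⇒ p=155, q=7
i=2: a=2 ⇒ p=332, q=15
i=3: a=1 ⇒ p=487, q=22
…
i=5: a=4 ⇒ p=9607, q=434
i=6: a=4 ⇒ p=40708, q=1839
i=7: a=1 ⇒ p=50315, q=2273
i=8: a=2 ⇒ p=141338, q=6385
i=9: a=7 ⇒ p=1039681, q=46968
fundamental: x₁=1039681, y₁=46968  (since 1080936581761 − 490·2205993024 = 1)

1039681 46968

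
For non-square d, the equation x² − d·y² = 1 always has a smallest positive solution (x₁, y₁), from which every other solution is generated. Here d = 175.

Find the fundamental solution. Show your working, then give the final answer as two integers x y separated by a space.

2024 153

[13; 4,2,1,2,4,26] for √175; ℓ=6 ⇒ convergent index 5
a_0=13:  p_0=13·1+0=13,  q_0=13·0+1=1
a_1=4:  p_1=4·13+1=53,  q_1=4·1+0=4
a_2=2:  p_2=2·53+13=119,  q_2=2·4+1=9
a_3=1:  p_3=1·119+53=172,  q_3=1·9+4=13
a_4=2:  p_4=2·172+119=463,  q_4=2·13+9=35
a_5=4:  p_5=4·463+172=2024,  q_5=4·35+13=153
(x₁, y₁) = (2024, 153);  2024² − 175·153² = 1 ✓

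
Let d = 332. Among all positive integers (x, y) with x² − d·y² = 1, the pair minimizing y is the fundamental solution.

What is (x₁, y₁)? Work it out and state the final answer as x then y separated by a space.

[18; 4,1,1,8,1,1,4,36] for √332; ℓ=8 ⇒ convergent index 7
step 0: (18, 1)  from 18·(1,0) + (0,1)
step 1: (73, 4)  from 4·(18,1) + (1,0)
step 2: (91, 5)  from 1·(73,4) + (18,1)
step 3: (164, 9)  from 1·(91,5) + (73,4)
step 4: (1403, 77)  from 8·(164,9) + (91,5)
step 5: (1567, 86)  from 1·(1403,77) + (164,9)
step 6: (2970, 163)  from 1·(1567,86) + (1403,77)
step 7: (13447, 738)  from 4·(2970,163) + (1567,86)
fundamental: x₁=13447, y₁=738  (since 180821809 − 332·544644 = 1)

13447 738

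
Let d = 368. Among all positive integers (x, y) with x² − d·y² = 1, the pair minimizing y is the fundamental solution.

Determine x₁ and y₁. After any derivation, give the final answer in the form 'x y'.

1151 60

√368 = [19; 5,2,5,38, …], period ℓ=4 (even) → k=3
a_0=19:  p_0=19·1+0=19,  q_0=19·0+1=1
…
a_2=2:  p_2=2·96+19=211,  q_2=2·5+1=11
a_3=5:  p_3=5·211+96=1151,  q_3=5·11+5=60
fundamental: x₁=1151, y₁=60  (since 1324801 − 368·3600 = 1)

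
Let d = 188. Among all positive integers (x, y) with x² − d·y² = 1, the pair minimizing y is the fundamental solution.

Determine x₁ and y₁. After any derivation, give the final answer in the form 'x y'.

√188 = [13; 1,2,2,6,2,2,1,26, …], period ℓ=8 (even) → k=7
a_0=13:  p_0=13·1+0=13,  q_0=13·0+1=1
…
a_3=2:  p_3=2·41+14=96,  q_3=2·3+1=7
a_4=6:  p_4=6·96+41=617,  q_4=6·7+3=45
a_5=2:  p_5=2·617+96=1330,  q_5=2·45+7=97
a_6=2:  p_6=2·1330+617=3277,  q_6=2·97+45=239
a_7=1:  p_7=1·3277+1330=4607,  q_7=1·239+97=336
→ (4607, 336).  Check: 4607²=21224449, 188·336²=21224448, difference 1.

4607 336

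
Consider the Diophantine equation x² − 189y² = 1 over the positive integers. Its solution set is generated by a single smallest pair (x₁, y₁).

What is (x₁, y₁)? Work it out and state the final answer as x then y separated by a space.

55 4

d=189: √d = [13; 1,2,1,26] (ℓ=4, even), read p_3/q_3
a_0=13:  p_0=13·1+0=13,  q_0=13·0+1=1
a_1=1:  p_1=1·13+1=14,  q_1=1·1+0=1
a_2=2:  p_2=2·14+13=41,  q_2=2·1+1=3
a_3=1:  p_3=1·41+14=55,  q_3=1·3+1=4
(x₁, y₁) = (55, 4);  55² − 189·4² = 1 ✓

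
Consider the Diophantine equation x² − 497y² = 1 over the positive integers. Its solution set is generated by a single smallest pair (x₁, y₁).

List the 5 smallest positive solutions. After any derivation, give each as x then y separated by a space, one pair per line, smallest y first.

√497 = [22; 3,2,2,5,6,5,2,2,3,44, …], period ℓ=10 (even) → k=9
a_0=22:  p_0=22·1+0=22,  q_0=22·0+1=1
a_1=3:  p_1=3·22+1=67,  q_1=3·1+0=3
…
a_5=6:  p_5=6·2051+379=12685,  q_5=6·92+17=569
…
a_7=2:  p_7=2·65476+12685=143637,  q_7=2·2937+569=6443
a_8=2:  p_8=2·143637+65476=352750,  q_8=2·6443+2937=15823
a_9=3:  p_9=3·352750+143637=1201887,  q_9=3·15823+6443=53912
(x₁, y₁) = (1201887, 53912);  1201887² − 497·53912² = 1 ✓
(1201887+53912√497)^2 = 2889064721537 + 129592263888√497
(1201887+53912√497)^3 = 6944658661946678751 + 311510514535059400√497
(1201887+53912√497)^4 = 16693389930459326703284737 + 748800875565868281911712√497
(1201887+53912√497)^5 = 40127136686692992928199618718687 + 1799948075862157952969508541688√497

1201887 53912
2889064721537 129592263888
6944658661946678751 311510514535059400
16693389930459326703284737 748800875565868281911712
40127136686692992928199618718687 1799948075862157952969508541688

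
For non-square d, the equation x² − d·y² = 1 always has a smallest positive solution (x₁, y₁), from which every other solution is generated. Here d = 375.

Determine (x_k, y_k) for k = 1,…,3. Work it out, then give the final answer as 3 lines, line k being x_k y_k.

√375 → a₀=19, period (2,1,2,1,5,1,2,1,2,38); ℓ=10 even so k=9
k=0  a_k=19  p_k/q_k = 19/1
k=1  a_k=2  p_k/q_k = 39/2
…
k=3  a_k=2  p_k/q_k = 155/8
k=4  a_k=1  p_k/q_k = 213/11
…
k=6  a_k=1  p_k/q_k = 1433/74
k=7  a_k=2  p_k/q_k = 4086/211
k=8  a_k=1  p_k/q_k = 5519/285
k=9  a_k=2  p_k/q_k = 15124/781
→ (15124, 781).  Check: 15124²=228735376, 375·781²=228735375, difference 1.
(x_2, y_2) = (15124·15124 + 375·781·781, 15124·781 + 781·15124) = (457470751, 23623688)
(x_3, y_3) = (15124·457470751 + 375·781·23623688, 15124·23623688 + 781·457470751) = (13837575261124, 714569313843)

15124 781
457470751 23623688
13837575261124 714569313843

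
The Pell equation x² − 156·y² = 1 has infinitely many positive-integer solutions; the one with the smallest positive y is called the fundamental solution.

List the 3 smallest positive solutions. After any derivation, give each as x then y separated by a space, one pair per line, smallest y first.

√156 → a₀=12, period (2,24); ℓ=2 even so k=1
i=0: a=12 ⇒ p=12, q=1
i=1: a=2 ⇒ p=25, q=2
→ (25, 2).  Check: 25²=625, 156·2²=624, difference 1.
(25+2√156)^2 = 1249 + 100√156
(25+2√156)^3 = 62425 + 4998√156

25 2
1249 100
62425 4998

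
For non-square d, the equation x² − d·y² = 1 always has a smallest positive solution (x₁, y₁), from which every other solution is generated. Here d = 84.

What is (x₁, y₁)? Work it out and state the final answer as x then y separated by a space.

55 6

d=84: √d = [9; 6,18] (ℓ=2, even), read p_1/q_1
a_0=9:  p_0=9·1+0=9,  q_0=9·0+1=1
a_1=6:  p_1=6·9+1=55,  q_1=6·1+0=6
(x₁, y₁) = (55, 6);  55² − 84·6² = 1 ✓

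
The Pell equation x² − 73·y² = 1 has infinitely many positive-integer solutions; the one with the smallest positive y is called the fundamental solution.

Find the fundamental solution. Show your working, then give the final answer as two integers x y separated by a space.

[8; 1,1,5,5,1,1,16] for √73; ℓ=7 ⇒ convergent index 13
k=0  a_k=8  p_k/q_k = 8/1
k=1  a_k=1  p_k/q_k = 9/1
…
k=5  a_k=1  p_k/q_k = 581/68
k=6  a_k=1  p_k/q_k = 1068/125
k=7  a_k=16  p_k/q_k = 17669/2068
k=8  a_k=1  p_k/q_k = 18737/2193
k=9  a_k=1  p_k/q_k = 36406/4261
k=10  a_k=5  p_k/q_k = 200767/23498
k=11  a_k=5  p_k/q_k = 1040241/121751
k=12  a_k=1  p_k/q_k = 1241008/145249
k=13  a_k=1  p_k/q_k = 2281249/267000
→ (2281249, 267000).  Check: 2281249²=5204097000001, 73·267000²=5204097000000, difference 1.

2281249 267000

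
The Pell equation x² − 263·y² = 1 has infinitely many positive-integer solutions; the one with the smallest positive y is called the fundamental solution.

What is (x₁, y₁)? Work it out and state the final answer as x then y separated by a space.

√263 = [16; 4,1,1,1,1,15,1,1,1,1,4,32, …], period ℓ=12 (even) → k=11
a_0=16:  p_0=16·1+0=16,  q_0=16·0+1=1
…
a_2=1:  p_2=1·65+16=81,  q_2=1·4+1=5
a_3=1:  p_3=1·81+65=146,  q_3=1·5+4=9
…
a_5=1:  p_5=1·227+146=373,  q_5=1·14+9=23
…
a_7=1:  p_7=1·5822+373=6195,  q_7=1·359+23=382
a_8=1:  p_8=1·6195+5822=12017,  q_8=1·382+359=741
…
a_10=1:  p_10=1·18212+12017=30229,  q_10=1·1123+741=1864
a_11=4:  p_11=4·30229+18212=139128,  q_11=4·1864+1123=8579
(x₁, y₁) = (139128, 8579);  139128² − 263·8579² = 1 ✓

139128 8579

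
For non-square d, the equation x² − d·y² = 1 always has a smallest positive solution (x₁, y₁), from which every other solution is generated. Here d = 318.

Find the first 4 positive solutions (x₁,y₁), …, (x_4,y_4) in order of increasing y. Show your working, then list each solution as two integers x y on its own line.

107 6
22897 1284
4899851 274770
1048545217 58799496

√318 = [17; 1,4,1,34, …], period ℓ=4 (even) → k=3
i=0: a=17 ⇒ p=17, q=1
…
i=2: a=4 ⇒ p=89, q=5
i=3: a=1 ⇒ p=107, q=6
(x₁, y₁) = (107, 6);  107² − 318·6² = 1 ✓
k=2:  x_2 = 107·107+318·6·6 = 22897,  y_2 = 107·6+6·107 = 1284
k=3:  x_3 = 107·22897+318·6·1284 = 4899851,  y_3 = 107·1284+6·22897 = 274770
k=4:  x_4 = 107·4899851+318·6·274770 = 1048545217,  y_4 = 107·274770+6·4899851 = 58799496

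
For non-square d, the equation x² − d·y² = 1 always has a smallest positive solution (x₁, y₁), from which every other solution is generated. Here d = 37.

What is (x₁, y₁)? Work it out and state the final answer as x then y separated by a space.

√37 = [6; 12, …], period ℓ=1 (odd) → k=1
k=0  a_k=6  p_k/q_k = 6/1
k=1  a_k=12  p_k/q_k = 73/12
(x₁, y₁) = (73, 12);  73² − 37·12² = 1 ✓

73 12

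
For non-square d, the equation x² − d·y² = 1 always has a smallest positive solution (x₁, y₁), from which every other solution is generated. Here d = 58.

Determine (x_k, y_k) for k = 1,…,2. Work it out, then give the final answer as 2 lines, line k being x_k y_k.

19603 2574
768555217 100916244

[7; 1,1,1,1,1,1,14] for √58; ℓ=7 ⇒ convergent index 13
step 0: (7, 1)  from 7·(1,0) + (0,1)
step 1: (8, 1)  from 1·(7,1) + (1,0)
step 2: (15, 2)  from 1·(8,1) + (7,1)
step 3: (23, 3)  from 1·(15,2) + (8,1)
step 4: (38, 5)  from 1·(23,3) + (15,2)
step 5: (61, 8)  from 1·(38,5) + (23,3)
step 6: (99, 13)  from 1·(61,8) + (38,5)
…
step 8: (1546, 203)  from 1·(1447,190) + (99,13)
step 9: (2993, 393)  from 1·(1546,203) + (1447,190)
step 10: (4539, 596)  from 1·(2993,393) + (1546,203)
step 11: (7532, 989)  from 1·(4539,596) + (2993,393)
step 12: (12071, 1585)  from 1·(7532,989) + (4539,596)
step 13: (19603, 2574)  from 1·(12071,1585) + (7532,989)
(x₁, y₁) = (19603, 2574);  19603² − 58·2574² = 1 ✓
n=2: (19603,2574)∘(19603,2574) = (19603·19603+58·2574·2574, 19603·2574+2574·19603) = (768555217,100916244)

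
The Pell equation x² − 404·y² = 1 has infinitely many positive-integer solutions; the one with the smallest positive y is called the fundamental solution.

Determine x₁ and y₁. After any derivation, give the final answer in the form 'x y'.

[20; 10,40] for √404; ℓ=2 ⇒ convergent index 1
step 0: (20, 1)  from 20·(1,0) + (0,1)
step 1: (201, 10)  from 10·(20,1) + (1,0)
fundamental: x₁=201, y₁=10  (since 40401 − 404·100 = 1)

201 10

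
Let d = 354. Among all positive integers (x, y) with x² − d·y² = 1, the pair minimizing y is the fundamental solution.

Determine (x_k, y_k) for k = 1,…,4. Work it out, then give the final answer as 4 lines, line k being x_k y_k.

258065 13716
133195088449 7079239080
68745981000924305 3653807666346684
35481863173873866451201 1885839750824434773840

√354 = [18; 1,4,2,2,18,2,2,4,1,36, …], period ℓ=10 (even) → k=9
i=0: a=18 ⇒ p=18, q=1
…
i=3: a=2 ⇒ p=207, q=11
…
i=5: a=18 ⇒ p=9351, q=497
i=6: a=2 ⇒ p=19210, q=1021
…
i=8: a=4 ⇒ p=210294, q=11177
i=9: a=1 ⇒ p=258065, q=13716
(x₁, y₁) = (258065, 13716);  258065² − 354·13716² = 1 ✓
n=2: (258065,13716)∘(258065,13716) = (258065·258065+354·13716·13716, 258065·13716+13716·258065) = (133195088449,7079239080)
n=3: (133195088449,7079239080)∘(258065,13716) = (258065·133195088449+354·13716·7079239080, 258065·7079239080+13716·133195088449) = (68745981000924305,3653807666346684)
n=4: (68745981000924305,3653807666346684)∘(258065,13716) = (258065·68745981000924305+354·13716·3653807666346684, 258065·3653807666346684+13716·68745981000924305) = (35481863173873866451201,1885839750824434773840)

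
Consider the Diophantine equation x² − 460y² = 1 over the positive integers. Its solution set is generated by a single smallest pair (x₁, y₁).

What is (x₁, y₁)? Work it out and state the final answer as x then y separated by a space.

2535751 118230

[21; 2,4,3,1,2,10,2,1,3,4,2,42] for √460; ℓ=12 ⇒ convergent index 11
step 0: (21, 1)  from 21·(1,0) + (0,1)
…
step 2: (193, 9)  from 4·(43,2) + (21,1)
…
step 5: (2252, 105)  from 2·(815,38) + (622,29)
step 6: (23335, 1088)  from 10·(2252,105) + (815,38)
step 7: (48922, 2281)  from 2·(23335,1088) + (2252,105)
…
step 9: (265693, 12388)  from 3·(72257,3369) + (48922,2281)
step 10: (1135029, 52921)  from 4·(265693,12388) + (72257,3369)
step 11: (2535751, 118230)  from 2·(1135029,52921) + (265693,12388)
→ (2535751, 118230).  Check: 2535751²=6430033134001, 460·118230²=6430033134000, difference 1.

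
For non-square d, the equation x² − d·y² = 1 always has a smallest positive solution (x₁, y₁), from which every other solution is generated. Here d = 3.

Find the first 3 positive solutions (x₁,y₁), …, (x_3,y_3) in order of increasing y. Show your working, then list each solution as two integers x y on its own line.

2 1
7 4
26 15

[1; 1,2] for √3; ℓ=2 ⇒ convergent index 1
i=0: a=1 ⇒ p=1, q=1
i=1: a=1 ⇒ p=2, q=1
fundamental: x₁=2, y₁=1  (since 4 − 3·1 = 1)
(2+1√3)^2 = 7 + 4√3
(2+1√3)^3 = 26 + 15√3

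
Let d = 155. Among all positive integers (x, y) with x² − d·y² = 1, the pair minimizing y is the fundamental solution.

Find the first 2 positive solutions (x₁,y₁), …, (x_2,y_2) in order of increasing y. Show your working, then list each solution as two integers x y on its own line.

249 20
124001 9960

√155 = [12; 2,4,2,24, …], period ℓ=4 (even) → k=3
a_0=12:  p_0=12·1+0=12,  q_0=12·0+1=1
a_1=2:  p_1=2·12+1=25,  q_1=2·1+0=2
a_2=4:  p_2=4·25+12=112,  q_2=4·2+1=9
a_3=2:  p_3=2·112+25=249,  q_3=2·9+2=20
(x₁, y₁) = (249, 20);  249² − 155·20² = 1 ✓
n=2: (249,20)∘(249,20) = (249·249+155·20·20, 249·20+20·249) = (124001,9960)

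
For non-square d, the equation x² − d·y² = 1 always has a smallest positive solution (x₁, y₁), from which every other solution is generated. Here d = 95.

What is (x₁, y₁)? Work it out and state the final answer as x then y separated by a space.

39 4

√95 = [9; 1,2,1,18, …], period ℓ=4 (even) → k=3
i=0: a=9 ⇒ p=9, q=1
i=1: a=1 ⇒ p=10, q=1
i=2: a=2 ⇒ p=29, q=3
i=3: a=1 ⇒ p=39, q=4
→ (39, 4).  Check: 39²=1521, 95·4²=1520, difference 1.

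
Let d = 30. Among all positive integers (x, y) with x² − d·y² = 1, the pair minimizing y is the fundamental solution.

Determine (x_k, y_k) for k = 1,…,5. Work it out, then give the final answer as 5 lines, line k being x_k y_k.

√30 → a₀=5, period (2,10); ℓ=2 even so k=1
k=0  a_k=5  p_k/q_k = 5/1
k=1  a_k=2  p_k/q_k = 11/2
→ (11, 2).  Check: 11²=121, 30·2²=120, difference 1.
(11+2√30)^2 = 241 + 44√30
(11+2√30)^3 = 5291 + 966√30
(11+2√30)^4 = 116161 + 21208√30
(11+2√30)^5 = 2550251 + 465610√30

11 2
241 44
5291 966
116161 21208
2550251 465610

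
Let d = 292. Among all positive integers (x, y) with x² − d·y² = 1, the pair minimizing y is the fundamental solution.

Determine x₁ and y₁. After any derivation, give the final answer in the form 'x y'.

2281249 133500

√292 = [17; 11,2,1,3,8,3,1,2,11,34, …], period ℓ=10 (even) → k=9
k=0  a_k=17  p_k/q_k = 17/1
k=1  a_k=11  p_k/q_k = 188/11
k=2  a_k=2  p_k/q_k = 393/23
…
k=5  a_k=8  p_k/q_k = 17669/1034
…
k=8  a_k=2  p_k/q_k = 200767/11749
k=9  a_k=11  p_k/q_k = 2281249/133500
fundamental: x₁=2281249, y₁=133500  (since 5204097000001 − 292·17822250000 = 1)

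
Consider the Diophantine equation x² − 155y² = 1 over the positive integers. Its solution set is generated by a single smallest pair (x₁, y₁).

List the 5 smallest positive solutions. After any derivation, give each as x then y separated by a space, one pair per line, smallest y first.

d=155: √d = [12; 2,4,2,24] (ℓ=4, even), read p_3/q_3
a_0=12:  p_0=12·1+0=12,  q_0=12·0+1=1
a_1=2:  p_1=2·12+1=25,  q_1=2·1+0=2
a_2=4:  p_2=4·25+12=112,  q_2=4·2+1=9
a_3=2:  p_3=2·112+25=249,  q_3=2·9+2=20
→ (249, 20).  Check: 249²=62001, 155·20²=62000, difference 1.
(249+20√155)^2 = 124001 + 9960√155
(249+20√155)^3 = 61752249 + 4960060√155
(249+20√155)^4 = 30752496001 + 2470099920√155
(249+20√155)^5 = 15314681256249 + 1230104800100√155

249 20
124001 9960
61752249 4960060
30752496001 2470099920
15314681256249 1230104800100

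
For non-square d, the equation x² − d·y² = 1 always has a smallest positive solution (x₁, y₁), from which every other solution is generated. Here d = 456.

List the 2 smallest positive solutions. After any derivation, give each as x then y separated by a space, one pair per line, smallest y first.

[21; 2,1,4,1,2,42] for √456; ℓ=6 ⇒ convergent index 5
step 0: (21, 1)  from 21·(1,0) + (0,1)
step 1: (43, 2)  from 2·(21,1) + (1,0)
step 2: (64, 3)  from 1·(43,2) + (21,1)
step 3: (299, 14)  from 4·(64,3) + (43,2)
step 4: (363, 17)  from 1·(299,14) + (64,3)
step 5: (1025, 48)  from 2·(363,17) + (299,14)
fundamental: x₁=1025, y₁=48  (since 1050625 − 456·2304 = 1)
k=2:  x_2 = 1025·1025+456·48·48 = 2101249,  y_2 = 1025·48+48·1025 = 98400

1025 48
2101249 98400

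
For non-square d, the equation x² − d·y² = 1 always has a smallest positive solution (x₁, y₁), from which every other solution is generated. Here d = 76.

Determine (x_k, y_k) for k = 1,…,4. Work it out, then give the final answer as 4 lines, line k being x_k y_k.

d=76: √d = [8; 1,2,1,1,5,4,5,1,1,2,1,16] (ℓ=12, even), read p_11/q_11
k=0  a_k=8  p_k/q_k = 8/1
…
k=2  a_k=2  p_k/q_k = 26/3
…
k=4  a_k=1  p_k/q_k = 61/7
…
k=6  a_k=4  p_k/q_k = 1421/163
k=7  a_k=5  p_k/q_k = 7445/854
…
k=9  a_k=1  p_k/q_k = 16311/1871
k=10  a_k=2  p_k/q_k = 41488/4759
k=11  a_k=1  p_k/q_k = 57799/6630
fundamental: x₁=57799, y₁=6630  (since 3340724401 − 76·43956900 = 1)
(x_2, y_2) = (57799·57799 + 76·6630·6630, 57799·6630 + 6630·57799) = (6681448801, 766414740)
(x_3, y_3) = (57799·6681448801 + 76·6630·766414740, 57799·766414740 + 6630·6681448801) = (772362118440199, 88596011107890)
(x_4, y_4) = (57799·772362118440199 + 76·6630·88596011107890, 57799·88596011107890 + 6630·772362118440199) = (89283516160768675201, 10241521691283453480)

57799 6630
6681448801 766414740
772362118440199 88596011107890
89283516160768675201 10241521691283453480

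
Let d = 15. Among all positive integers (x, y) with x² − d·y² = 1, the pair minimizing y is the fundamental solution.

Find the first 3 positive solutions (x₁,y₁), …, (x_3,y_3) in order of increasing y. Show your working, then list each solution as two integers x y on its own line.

d=15: √d = [3; 1,6] (ℓ=2, even), read p_1/q_1
step 0: (3, 1)  from 3·(1,0) + (0,1)
step 1: (4, 1)  from 1·(3,1) + (1,0)
(x₁, y₁) = (4, 1);  4² − 15·1² = 1 ✓
(4+1√15)^2 = 31 + 8√15
(4+1√15)^3 = 244 + 63√15

4 1
31 8
244 63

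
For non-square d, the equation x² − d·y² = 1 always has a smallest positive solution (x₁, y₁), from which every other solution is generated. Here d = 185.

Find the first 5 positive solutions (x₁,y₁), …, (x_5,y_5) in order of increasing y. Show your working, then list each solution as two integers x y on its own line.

9249 680
171088001 12578640
3164785833249 232679682040
58542208172352001 4304108745797280
1082913763607381481249 79617403347078403400

√185 = [13; 1,1,1,1,26, …], period ℓ=5 (odd) → k=9
k=0  a_k=13  p_k/q_k = 13/1
…
k=2  a_k=1  p_k/q_k = 27/2
k=3  a_k=1  p_k/q_k = 41/3
k=4  a_k=1  p_k/q_k = 68/5
k=5  a_k=26  p_k/q_k = 1809/133
…
k=7  a_k=1  p_k/q_k = 3686/271
k=8  a_k=1  p_k/q_k = 5563/409
k=9  a_k=1  p_k/q_k = 9249/680
fundamental: x₁=9249, y₁=680  (since 85544001 − 185·462400 = 1)
n=2: (9249,680)∘(9249,680) = (9249·9249+185·680·680, 9249·680+680·9249) = (171088001,12578640)
n=3: (171088001,12578640)∘(9249,680) = (9249·171088001+185·680·12578640, 9249·12578640+680·171088001) = (3164785833249,232679682040)
n=4: (3164785833249,232679682040)∘(9249,680) = (9249·3164785833249+185·680·232679682040, 9249·232679682040+680·3164785833249) = (58542208172352001,4304108745797280)
n=5: (58542208172352001,4304108745797280)∘(9249,680) = (9249·58542208172352001+185·680·4304108745797280, 9249·4304108745797280+680·58542208172352001) = (1082913763607381481249,79617403347078403400)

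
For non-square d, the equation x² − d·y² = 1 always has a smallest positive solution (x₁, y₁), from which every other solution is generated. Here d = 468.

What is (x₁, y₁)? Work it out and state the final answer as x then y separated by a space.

649 30

d=468: √d = [21; 1,1,1,2,1,1,1,42] (ℓ=8, even), read p_7/q_7
i=0: a=21 ⇒ p=21, q=1
i=1: a=1 ⇒ p=22, q=1
i=2: a=1 ⇒ p=43, q=2
…
i=4: a=2 ⇒ p=173, q=8
i=5: a=1 ⇒ p=238, q=11
i=6: a=1 ⇒ p=411, q=19
i=7: a=1 ⇒ p=649, q=30
(x₁, y₁) = (649, 30);  649² − 468·30² = 1 ✓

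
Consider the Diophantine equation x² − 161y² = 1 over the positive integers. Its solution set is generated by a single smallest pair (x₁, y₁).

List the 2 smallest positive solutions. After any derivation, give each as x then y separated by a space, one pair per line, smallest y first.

[12; 1,2,4,1,2,1,4,2,1,24] for √161; ℓ=10 ⇒ convergent index 9
i=0: a=12 ⇒ p=12, q=1
i=1: a=1 ⇒ p=13, q=1
i=2: a=2 ⇒ p=38, q=3
…
i=4: a=1 ⇒ p=203, q=16
i=5: a=2 ⇒ p=571, q=45
…
i=7: a=4 ⇒ p=3667, q=289
i=8: a=2 ⇒ p=8108, q=639
i=9: a=1 ⇒ p=11775, q=928
→ (11775, 928).  Check: 11775²=138650625, 161·928²=138650624, difference 1.
n=2: (11775,928)∘(11775,928) = (11775·11775+161·928·928, 11775·928+928·11775) = (277301249,21854400)

11775 928
277301249 21854400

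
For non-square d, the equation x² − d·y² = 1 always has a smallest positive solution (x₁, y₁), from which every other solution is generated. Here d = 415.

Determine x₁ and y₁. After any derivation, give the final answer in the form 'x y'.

18412804 903849

√415 = [20; 2,1,2,4,6,…,1,2,40, …], period ℓ=16 (even) → k=15
a_0=20:  p_0=20·1+0=20,  q_0=20·0+1=1
a_1=2:  p_1=2·20+1=41,  q_1=2·1+0=2
a_2=1:  p_2=1·41+20=61,  q_2=1·2+1=3
a_3=2:  p_3=2·61+41=163,  q_3=2·3+2=8
a_4=4:  p_4=4·163+61=713,  q_4=4·8+3=35
a_5=6:  p_5=6·713+163=4441,  q_5=6·35+8=218
…
a_7=1:  p_7=1·5154+4441=9595,  q_7=1·253+218=471
a_8=3:  p_8=3·9595+5154=33939,  q_8=3·471+253=1666
a_9=1:  p_9=1·33939+9595=43534,  q_9=1·1666+471=2137
a_10=1:  p_10=1·43534+33939=77473,  q_10=1·2137+1666=3803
…
a_12=4:  p_12=4·508372+77473=2110961,  q_12=4·24955+3803=103623
a_13=2:  p_13=2·2110961+508372=4730294,  q_13=2·103623+24955=232201
a_14=1:  p_14=1·4730294+2110961=6841255,  q_14=1·232201+103623=335824
a_15=2:  p_15=2·6841255+4730294=18412804,  q_15=2·335824+232201=903849
→ (18412804, 903849).  Check: 18412804²=339031351142416, 415·903849²=339031351142415, difference 1.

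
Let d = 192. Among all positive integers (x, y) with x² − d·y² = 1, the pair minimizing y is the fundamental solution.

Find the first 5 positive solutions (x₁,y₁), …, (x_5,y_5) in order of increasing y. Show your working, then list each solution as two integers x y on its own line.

[13; 1,5,1,26] for √192; ℓ=4 ⇒ convergent index 3
a_0=13:  p_0=13·1+0=13,  q_0=13·0+1=1
…
a_2=5:  p_2=5·14+13=83,  q_2=5·1+1=6
a_3=1:  p_3=1·83+14=97,  q_3=1·6+1=7
(x₁, y₁) = (97, 7);  97² − 192·7² = 1 ✓
k=2:  x_2 = 97·97+192·7·7 = 18817,  y_2 = 97·7+7·97 = 1358
k=3:  x_3 = 97·18817+192·7·1358 = 3650401,  y_3 = 97·1358+7·18817 = 263445
k=4:  x_4 = 97·3650401+192·7·263445 = 708158977,  y_4 = 97·263445+7·3650401 = 51106972
k=5:  x_5 = 97·708158977+192·7·51106972 = 137379191137,  y_5 = 97·51106972+7·708158977 = 9914489123

97 7
18817 1358
3650401 263445
708158977 51106972
137379191137 9914489123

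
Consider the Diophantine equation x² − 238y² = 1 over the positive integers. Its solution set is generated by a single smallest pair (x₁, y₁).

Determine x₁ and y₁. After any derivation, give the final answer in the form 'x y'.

[15; 2,2,1,14,1,2,2,30] for √238; ℓ=8 ⇒ convergent index 7
i=0: a=15 ⇒ p=15, q=1
…
i=4: a=14 ⇒ p=1589, q=103
i=5: a=1 ⇒ p=1697, q=110
i=6: a=2 ⇒ p=4983, q=323
i=7: a=2 ⇒ p=11663, q=756
(x₁, y₁) = (11663, 756);  11663² − 238·756² = 1 ✓

11663 756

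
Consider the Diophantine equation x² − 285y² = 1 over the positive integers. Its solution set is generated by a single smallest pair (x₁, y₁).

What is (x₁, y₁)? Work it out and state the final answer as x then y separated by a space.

[16; 1,7,2,7,1,32] for √285; ℓ=6 ⇒ convergent index 5
a_0=16:  p_0=16·1+0=16,  q_0=16·0+1=1
a_1=1:  p_1=1·16+1=17,  q_1=1·1+0=1
a_2=7:  p_2=7·17+16=135,  q_2=7·1+1=8
a_3=2:  p_3=2·135+17=287,  q_3=2·8+1=17
a_4=7:  p_4=7·287+135=2144,  q_4=7·17+8=127
a_5=1:  p_5=1·2144+287=2431,  q_5=1·127+17=144
fundamental: x₁=2431, y₁=144  (since 5909761 − 285·20736 = 1)

2431 144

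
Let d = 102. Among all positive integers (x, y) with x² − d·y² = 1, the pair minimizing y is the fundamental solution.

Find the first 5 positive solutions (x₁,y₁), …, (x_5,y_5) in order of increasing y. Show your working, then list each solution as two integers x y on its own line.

[10; 10,20] for √102; ℓ=2 ⇒ convergent index 1
i=0: a=10 ⇒ p=10, q=1
i=1: a=10 ⇒ p=101, q=10
→ (101, 10).  Check: 101²=10201, 102·10²=10200, difference 1.
(x_2, y_2) = (101·101 + 102·10·10, 101·10 + 10·101) = (20401, 2020)
(x_3, y_3) = (101·20401 + 102·10·2020, 101·2020 + 10·20401) = (4120901, 408030)
(x_4, y_4) = (101·4120901 + 102·10·408030, 101·408030 + 10·4120901) = (832401601, 82420040)
(x_5, y_5) = (101·832401601 + 102·10·82420040, 101·82420040 + 10·832401601) = (168141002501, 16648440050)

101 10
20401 2020
4120901 408030
832401601 82420040
168141002501 16648440050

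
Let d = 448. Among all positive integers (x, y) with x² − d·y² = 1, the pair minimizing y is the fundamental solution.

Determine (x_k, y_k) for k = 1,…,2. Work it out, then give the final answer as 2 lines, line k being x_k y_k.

127 6
32257 1524

√448 → a₀=21, period (6,42); ℓ=2 even so k=1
a_0=21:  p_0=21·1+0=21,  q_0=21·0+1=1
a_1=6:  p_1=6·21+1=127,  q_1=6·1+0=6
→ (127, 6).  Check: 127²=16129, 448·6²=16128, difference 1.
(127+6√448)^2 = 32257 + 1524√448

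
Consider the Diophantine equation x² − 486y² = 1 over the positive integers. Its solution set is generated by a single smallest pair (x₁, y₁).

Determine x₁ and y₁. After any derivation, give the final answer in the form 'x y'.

485 22

d=486: √d = [22; 22,44] (ℓ=2, even), read p_1/q_1
a_0=22:  p_0=22·1+0=22,  q_0=22·0+1=1
a_1=22:  p_1=22·22+1=485,  q_1=22·1+0=22
fundamental: x₁=485, y₁=22  (since 235225 − 486·484 = 1)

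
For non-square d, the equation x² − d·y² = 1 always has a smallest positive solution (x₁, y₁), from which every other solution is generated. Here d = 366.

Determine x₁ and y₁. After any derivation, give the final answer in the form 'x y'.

907925 47458

√366 = [19; 7,1,1,1,2,12,2,1,1,1,7,38, …], period ℓ=12 (even) → k=11
a_0=19:  p_0=19·1+0=19,  q_0=19·0+1=1
…
a_2=1:  p_2=1·134+19=153,  q_2=1·7+1=8
…
a_4=1:  p_4=1·287+153=440,  q_4=1·15+8=23
…
a_6=12:  p_6=12·1167+440=14444,  q_6=12·61+23=755
…
a_10=1:  p_10=1·74554+44499=119053,  q_10=1·3897+2326=6223
a_11=7:  p_11=7·119053+74554=907925,  q_11=7·6223+3897=47458
(x₁, y₁) = (907925, 47458);  907925² − 366·47458² = 1 ✓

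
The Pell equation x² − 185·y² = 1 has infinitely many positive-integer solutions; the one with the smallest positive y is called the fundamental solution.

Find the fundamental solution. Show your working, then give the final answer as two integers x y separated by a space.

9249 680

[13; 1,1,1,1,26] for √185; ℓ=5 ⇒ convergent index 9
i=0: a=13 ⇒ p=13, q=1
i=1: a=1 ⇒ p=14, q=1
i=2: a=1 ⇒ p=27, q=2
i=3: a=1 ⇒ p=41, q=3
…
i=6: a=1 ⇒ p=1877, q=138
…
i=8: a=1 ⇒ p=5563, q=409
i=9: a=1 ⇒ p=9249, q=680
fundamental: x₁=9249, y₁=680  (since 85544001 − 185·462400 = 1)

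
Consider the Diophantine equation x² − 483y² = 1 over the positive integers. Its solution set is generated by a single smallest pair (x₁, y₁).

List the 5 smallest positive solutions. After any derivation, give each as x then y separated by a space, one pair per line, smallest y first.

d=483: √d = [21; 1,42] (ℓ=2, even), read p_1/q_1
step 0: (21, 1)  from 21·(1,0) + (0,1)
step 1: (22, 1)  from 1·(21,1) + (1,0)
→ (22, 1).  Check: 22²=484, 483·1²=483, difference 1.
k=2:  x_2 = 22·22+483·1·1 = 967,  y_2 = 22·1+1·22 = 44
k=3:  x_3 = 22·967+483·1·44 = 42526,  y_3 = 22·44+1·967 = 1935
k=4:  x_4 = 22·42526+483·1·1935 = 1870177,  y_4 = 22·1935+1·42526 = 85096
k=5:  x_5 = 22·1870177+483·1·85096 = 82245262,  y_5 = 22·85096+1·1870177 = 3742289

22 1
967 44
42526 1935
1870177 85096
82245262 3742289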